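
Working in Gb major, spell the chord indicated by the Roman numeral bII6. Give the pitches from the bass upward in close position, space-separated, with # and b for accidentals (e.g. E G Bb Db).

Cb Ebb Abb

Scale degree 2 in Gb major is Ab; lowering it a half step gives Abb. bII6 is the Neapolitan sixth — a major triad on the lowered second degree, here in its customary first inversion.
So the chord is Abb-Cb-Ebb.
With the 6 figure the chord is in first inversion; from the bass Cb upward in close position it reads Cb-Ebb-Abb.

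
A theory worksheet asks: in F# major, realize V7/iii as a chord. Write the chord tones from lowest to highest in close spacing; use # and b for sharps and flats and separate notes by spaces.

E# G## B# D#

The slash means an applied dominant: we want the dominant of iii. In F# major, iii is A# minor, and its dominant is built on E#.
Building a dominant seventh chord on E# gives E#-G##-B#-D#.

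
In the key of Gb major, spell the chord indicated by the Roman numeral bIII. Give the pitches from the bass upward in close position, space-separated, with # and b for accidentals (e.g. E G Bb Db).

Bbb Db Fb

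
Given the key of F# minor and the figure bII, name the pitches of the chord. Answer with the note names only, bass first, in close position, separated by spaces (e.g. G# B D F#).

bII is the Neapolitan chord — a major triad on the lowered second degree. In F# minor that root is G.
So the chord is G-B-D, a major triad.

G B D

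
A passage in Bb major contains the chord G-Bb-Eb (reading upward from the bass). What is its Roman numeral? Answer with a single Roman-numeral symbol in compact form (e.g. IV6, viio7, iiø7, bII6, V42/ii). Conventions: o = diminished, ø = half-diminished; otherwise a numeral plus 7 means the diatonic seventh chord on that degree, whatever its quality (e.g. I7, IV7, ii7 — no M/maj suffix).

Stacked in thirds the chord is Eb-G-Bb: a major triad on Eb.
In Bb major, Eb is the subdominant; the diatonic major triad there is IV.
With G in the bass the chord is in first inversion, so the figured bass is 6.

IV6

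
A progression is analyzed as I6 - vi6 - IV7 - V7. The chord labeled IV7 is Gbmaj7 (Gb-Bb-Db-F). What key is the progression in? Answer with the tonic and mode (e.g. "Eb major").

Db major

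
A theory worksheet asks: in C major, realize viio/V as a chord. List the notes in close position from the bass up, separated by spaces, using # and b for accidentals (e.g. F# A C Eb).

viio/V is a secondary leading-tone chord. The target V is G in C major; the applied chord is rooted a semitone below, on F#.
Building a diminished triad on F# gives F#-A-C.

F# A C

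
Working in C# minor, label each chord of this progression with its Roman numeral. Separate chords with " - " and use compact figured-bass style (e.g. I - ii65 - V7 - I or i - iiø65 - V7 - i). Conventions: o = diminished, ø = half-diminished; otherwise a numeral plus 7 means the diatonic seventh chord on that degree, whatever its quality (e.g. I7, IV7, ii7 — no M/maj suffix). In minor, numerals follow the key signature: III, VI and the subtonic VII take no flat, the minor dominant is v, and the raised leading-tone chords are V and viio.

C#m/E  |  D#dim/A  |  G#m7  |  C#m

i6 - iio64 - v7 - i

C#m/E: root C# is the tonic; minor triad there is i6.
D#dim/A: root D# is the supertonic; diminished triad there is iio64.
G#m7: root G# is the dominant; minor seventh chord there is v7.
C#m: root C# is the tonic; minor triad there is i.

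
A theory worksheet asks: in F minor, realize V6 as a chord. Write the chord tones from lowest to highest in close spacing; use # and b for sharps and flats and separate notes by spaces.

In F minor, the dominant is C. The dominant is major (leading tone raised), so V is a major triad.
Stacking thirds from C gives C-E-G.
With the 6 figure the chord is in first inversion; from the bass E upward in close position it reads E-G-C.

E G C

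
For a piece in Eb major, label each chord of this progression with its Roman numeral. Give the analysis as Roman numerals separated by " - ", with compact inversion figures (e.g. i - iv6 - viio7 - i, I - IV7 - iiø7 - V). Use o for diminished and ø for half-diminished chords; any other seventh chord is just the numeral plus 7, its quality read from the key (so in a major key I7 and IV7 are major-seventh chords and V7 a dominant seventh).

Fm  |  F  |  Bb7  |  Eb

Fm: minor triad on F = scale degree 2 → ii.
F: a major triad on F, the applied dominant of V → V/V.
Bb7: dominant seventh chord on Bb = scale degree 5 → V7.
Eb has root Eb, degree 1 in Eb major, so I.

ii - V/V - V7 - I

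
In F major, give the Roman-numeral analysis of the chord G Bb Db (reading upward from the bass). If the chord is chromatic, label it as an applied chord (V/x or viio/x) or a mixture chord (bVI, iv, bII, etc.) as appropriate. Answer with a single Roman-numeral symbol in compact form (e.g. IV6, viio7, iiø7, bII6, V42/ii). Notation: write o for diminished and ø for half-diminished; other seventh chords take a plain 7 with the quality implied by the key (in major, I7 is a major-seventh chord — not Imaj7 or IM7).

The pitches G-Bb-Db form a diminished triad rooted on G.
G is the second degree of F major. This is the diminished supertonic triad, borrowed from the parallel minor.

iio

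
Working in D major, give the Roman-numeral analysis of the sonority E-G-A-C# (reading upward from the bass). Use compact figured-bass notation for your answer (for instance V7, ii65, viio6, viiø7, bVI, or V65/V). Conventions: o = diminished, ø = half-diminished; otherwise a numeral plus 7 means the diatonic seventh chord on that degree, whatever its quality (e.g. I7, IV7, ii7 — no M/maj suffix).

V43

The pitches A-C#-E-G form a dominant seventh chord rooted on A.
In D major, A is the dominant; the diatonic dominant seventh chord there is V7.
With E in the bass the chord is in second inversion, so the figured bass is 43.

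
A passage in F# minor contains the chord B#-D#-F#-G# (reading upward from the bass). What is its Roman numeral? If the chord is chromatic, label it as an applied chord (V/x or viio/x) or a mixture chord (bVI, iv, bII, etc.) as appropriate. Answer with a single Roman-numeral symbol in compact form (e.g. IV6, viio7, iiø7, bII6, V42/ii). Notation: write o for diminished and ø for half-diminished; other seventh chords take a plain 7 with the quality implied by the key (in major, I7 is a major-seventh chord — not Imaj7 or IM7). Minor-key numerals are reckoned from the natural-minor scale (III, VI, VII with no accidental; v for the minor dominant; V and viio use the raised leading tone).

The pitches G#-B#-D#-F# form a dominant seventh chord rooted on G#.
G# is not a diatonic chord root with this quality in F# minor, but it lies a perfect fifth above C# (V), so the chord functions as an applied dominant of V.
With B# in the bass the chord is in first inversion, so the figured bass is 65.

V65/V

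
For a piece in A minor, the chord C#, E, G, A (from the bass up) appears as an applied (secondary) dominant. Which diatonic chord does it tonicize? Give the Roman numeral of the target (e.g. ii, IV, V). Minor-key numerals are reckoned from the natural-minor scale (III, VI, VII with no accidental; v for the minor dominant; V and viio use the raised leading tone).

The chord is a dominant seventh chord on A.
A dominant resolves down a perfect fifth: A → D. In A minor, D is scale degree 4, i.e. iv.

iv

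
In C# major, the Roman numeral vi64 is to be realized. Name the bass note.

E#

vi in C# major has root A#; the chord is A#-C#-E#.
The figure 64 means second inversion — the fifth is in the bass.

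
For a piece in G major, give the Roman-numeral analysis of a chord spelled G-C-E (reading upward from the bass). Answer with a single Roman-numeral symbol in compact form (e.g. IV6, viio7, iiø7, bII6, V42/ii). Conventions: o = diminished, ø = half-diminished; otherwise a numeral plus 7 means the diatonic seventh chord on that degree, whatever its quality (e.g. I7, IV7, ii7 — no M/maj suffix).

IV64

Stacked in thirds the chord is C-E-G: a major triad on C.
In G major, C is the subdominant; the diatonic major triad there is IV.
With G in the bass the chord is in second inversion, so the figured bass is 64.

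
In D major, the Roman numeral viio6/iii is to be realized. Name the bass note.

G#

The applied chord viio6/iii is rooted on E#: E#-G#-B.
The figure 6 means first inversion — the third is in the bass.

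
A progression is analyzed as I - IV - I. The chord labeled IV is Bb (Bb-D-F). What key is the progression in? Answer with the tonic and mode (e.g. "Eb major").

IV is given as Bb-D-F — a major triad with root Bb.
Counting down 3 scale steps from Bb places the tonic on F; a major triad on degree 4 is diatonic only in major.

F major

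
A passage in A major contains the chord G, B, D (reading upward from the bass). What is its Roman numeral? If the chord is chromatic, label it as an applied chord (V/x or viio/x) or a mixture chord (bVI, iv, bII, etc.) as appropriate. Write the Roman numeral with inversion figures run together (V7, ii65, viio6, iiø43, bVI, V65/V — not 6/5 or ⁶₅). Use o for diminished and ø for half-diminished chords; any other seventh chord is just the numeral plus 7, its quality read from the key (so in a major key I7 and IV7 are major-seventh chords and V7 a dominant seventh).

bVII

Stacked in thirds the chord is G-B-D: a major triad on G.
G is the lowered seventh degree of A major (diatonic 7 would be G#). This is a major triad on the lowered seventh degree (the subtonic), borrowed from the parallel minor.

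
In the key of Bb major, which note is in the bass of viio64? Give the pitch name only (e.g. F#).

Eb

viio in Bb major has root A; the chord is A-C-Eb.
The figure 64 means second inversion — the fifth is in the bass.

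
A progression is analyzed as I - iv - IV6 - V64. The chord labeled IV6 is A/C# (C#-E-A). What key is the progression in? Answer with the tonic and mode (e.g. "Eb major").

E major

The anchor chord is a major triad on A, labeled IV6.
Counting down 3 scale steps from A places the tonic on E; a major triad on degree 4 is diatonic only in major.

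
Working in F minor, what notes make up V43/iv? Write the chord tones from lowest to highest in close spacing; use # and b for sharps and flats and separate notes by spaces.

V43/iv is a secondary dominant — the dominant seventh of iv. iv in F minor is Bb, so the applied chord's root is F, a perfect fifth above.
Building a dominant seventh chord on F gives F-A-C-Eb.
The figured bass 43 indicates second inversion, placing the fifth (C) in the bass: C-Eb-F-A.

C Eb F A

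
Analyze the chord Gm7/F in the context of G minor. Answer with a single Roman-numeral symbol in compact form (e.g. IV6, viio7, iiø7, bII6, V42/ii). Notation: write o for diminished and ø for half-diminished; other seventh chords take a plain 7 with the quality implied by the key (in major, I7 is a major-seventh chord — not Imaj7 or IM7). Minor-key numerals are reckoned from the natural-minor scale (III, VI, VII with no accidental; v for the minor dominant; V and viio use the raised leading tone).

i42

Stacked in thirds the chord is G-Bb-D-F: a minor seventh chord on G.
In G minor, G is the tonic; the diatonic minor seventh chord there is i7.
With F in the bass the chord is in third inversion, so the figured bass is 42.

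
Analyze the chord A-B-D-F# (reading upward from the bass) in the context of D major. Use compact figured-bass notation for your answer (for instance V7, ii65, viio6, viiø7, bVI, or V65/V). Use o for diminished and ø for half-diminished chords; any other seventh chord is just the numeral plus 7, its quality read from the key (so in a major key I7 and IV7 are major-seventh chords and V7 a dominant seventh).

Stacked in thirds the chord is B-D-F#-A: a minor seventh chord on B.
In D major, B is the submediant; the diatonic minor seventh chord there is vi7.
With A in the bass the chord is in third inversion, so the figured bass is 42.

vi42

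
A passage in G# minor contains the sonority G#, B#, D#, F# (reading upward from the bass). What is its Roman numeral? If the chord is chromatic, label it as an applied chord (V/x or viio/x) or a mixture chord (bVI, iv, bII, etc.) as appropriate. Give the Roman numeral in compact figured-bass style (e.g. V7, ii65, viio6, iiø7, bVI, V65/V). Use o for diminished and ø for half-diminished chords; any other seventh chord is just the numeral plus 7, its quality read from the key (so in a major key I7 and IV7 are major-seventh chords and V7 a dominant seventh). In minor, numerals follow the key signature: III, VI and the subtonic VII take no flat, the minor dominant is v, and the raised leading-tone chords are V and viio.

V7/iv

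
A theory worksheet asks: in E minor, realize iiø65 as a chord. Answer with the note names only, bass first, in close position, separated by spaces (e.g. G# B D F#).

A C E F#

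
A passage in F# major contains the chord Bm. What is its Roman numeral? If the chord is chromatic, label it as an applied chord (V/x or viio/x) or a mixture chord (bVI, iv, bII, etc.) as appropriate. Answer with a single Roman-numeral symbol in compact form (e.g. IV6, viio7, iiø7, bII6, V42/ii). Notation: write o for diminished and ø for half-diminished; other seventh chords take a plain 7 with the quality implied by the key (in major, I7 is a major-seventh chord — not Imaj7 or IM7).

Stacked in thirds the chord is B-D-F#: a minor triad on B.
B is the fourth degree of F# major. This is the minor subdominant, borrowed from the parallel minor.

iv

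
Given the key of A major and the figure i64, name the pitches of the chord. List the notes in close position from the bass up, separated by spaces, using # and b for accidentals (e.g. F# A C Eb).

E A C

Scale degree 1 in A major is A; here the chord built on it is altered to a minor triad. i64 is the minor tonic, borrowed from the parallel minor.
So the chord is A-C-E, a minor triad.
With the 64 figure the chord is in second inversion; from the bass E upward in close position it reads E-A-C.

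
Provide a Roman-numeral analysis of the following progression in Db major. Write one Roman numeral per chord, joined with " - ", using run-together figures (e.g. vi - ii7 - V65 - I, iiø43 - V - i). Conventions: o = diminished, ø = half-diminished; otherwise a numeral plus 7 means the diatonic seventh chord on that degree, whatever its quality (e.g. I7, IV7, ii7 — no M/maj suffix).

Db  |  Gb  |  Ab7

Db: major triad on Db = scale degree 1 → I.
Gb has root Gb, degree 4 in Db major, so IV.
Ab7: root Ab is the dominant; dominant seventh chord there is V7.

I - IV - V7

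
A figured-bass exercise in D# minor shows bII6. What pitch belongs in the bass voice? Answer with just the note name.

bII in D# minor has root E; the chord is E-G#-B.
The figure 6 means first inversion — the third is in the bass.

G#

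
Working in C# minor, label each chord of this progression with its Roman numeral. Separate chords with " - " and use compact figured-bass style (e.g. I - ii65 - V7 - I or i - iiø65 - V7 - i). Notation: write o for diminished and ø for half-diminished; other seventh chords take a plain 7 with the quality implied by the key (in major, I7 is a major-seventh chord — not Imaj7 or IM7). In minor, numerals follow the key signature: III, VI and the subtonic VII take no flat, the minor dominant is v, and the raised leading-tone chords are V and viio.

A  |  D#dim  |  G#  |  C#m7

A: root A is the submediant; major triad there is VI.
D#dim has root D#, degree 2 in C# minor, so iio.
G# has root G#, degree 5 in C# minor, so V.
C#m7: root C# is the tonic; minor seventh chord there is i7.

VI - iio - V - i7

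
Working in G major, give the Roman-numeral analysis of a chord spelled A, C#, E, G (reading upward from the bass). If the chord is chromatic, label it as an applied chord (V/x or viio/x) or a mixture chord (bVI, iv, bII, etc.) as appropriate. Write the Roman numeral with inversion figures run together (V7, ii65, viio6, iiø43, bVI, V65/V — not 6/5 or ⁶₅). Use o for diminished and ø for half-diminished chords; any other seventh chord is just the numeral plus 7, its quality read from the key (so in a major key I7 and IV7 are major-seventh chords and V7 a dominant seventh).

The pitches A-C#-E-G form a dominant seventh chord rooted on A.
A is not a diatonic chord root with this quality in G major, but it lies a perfect fifth above D (V), so the chord functions as an applied dominant of V.

V7/V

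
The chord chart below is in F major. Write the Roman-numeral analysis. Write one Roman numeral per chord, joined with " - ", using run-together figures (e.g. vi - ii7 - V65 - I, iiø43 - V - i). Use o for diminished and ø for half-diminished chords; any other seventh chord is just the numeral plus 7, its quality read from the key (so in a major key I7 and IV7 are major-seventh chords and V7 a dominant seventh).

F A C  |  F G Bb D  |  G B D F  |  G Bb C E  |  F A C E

I - ii42 - V7/V - V43 - I7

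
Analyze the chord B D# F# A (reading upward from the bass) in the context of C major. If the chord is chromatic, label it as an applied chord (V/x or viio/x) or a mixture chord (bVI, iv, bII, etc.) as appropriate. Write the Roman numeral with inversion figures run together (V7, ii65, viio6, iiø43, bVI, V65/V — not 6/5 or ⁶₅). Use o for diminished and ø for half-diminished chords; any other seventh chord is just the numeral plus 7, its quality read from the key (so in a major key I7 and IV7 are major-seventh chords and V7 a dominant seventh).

V7/iii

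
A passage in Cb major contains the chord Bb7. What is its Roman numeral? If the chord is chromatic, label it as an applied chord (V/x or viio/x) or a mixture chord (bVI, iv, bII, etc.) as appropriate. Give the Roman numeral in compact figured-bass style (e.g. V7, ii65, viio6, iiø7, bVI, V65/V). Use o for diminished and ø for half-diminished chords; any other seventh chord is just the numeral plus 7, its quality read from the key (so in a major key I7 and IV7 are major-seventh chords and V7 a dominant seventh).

V7/iii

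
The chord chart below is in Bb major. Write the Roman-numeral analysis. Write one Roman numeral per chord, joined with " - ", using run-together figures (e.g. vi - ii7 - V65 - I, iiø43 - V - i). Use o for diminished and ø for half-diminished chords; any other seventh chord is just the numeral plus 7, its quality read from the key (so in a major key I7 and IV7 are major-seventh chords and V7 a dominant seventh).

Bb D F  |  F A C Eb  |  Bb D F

I - V7 - I

Bb-D-F: root Bb is the tonic; major triad there is I.
F-A-C-Eb: dominant seventh chord on F = scale degree 5 → V7.
Bb-D-F has root Bb, degree 1 in Bb major, so I.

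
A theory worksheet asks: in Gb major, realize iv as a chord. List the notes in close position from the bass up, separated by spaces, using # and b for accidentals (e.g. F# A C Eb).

Cb Ebb Gb

iv is the minor subdominant, borrowed from the parallel minor. In Gb major that root is Cb.
So the chord is Cb-Ebb-Gb, a minor triad.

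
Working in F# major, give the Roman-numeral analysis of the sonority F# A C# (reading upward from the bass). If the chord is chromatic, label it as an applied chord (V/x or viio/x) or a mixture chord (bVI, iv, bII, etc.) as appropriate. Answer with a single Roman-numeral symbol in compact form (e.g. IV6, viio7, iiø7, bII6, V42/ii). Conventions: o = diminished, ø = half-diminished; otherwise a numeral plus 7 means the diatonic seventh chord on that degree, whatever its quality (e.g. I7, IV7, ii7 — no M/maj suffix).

Stacked in thirds the chord is F#-A-C#: a minor triad on F#.
F# is the first degree of F# major. This is the minor tonic, borrowed from the parallel minor.

i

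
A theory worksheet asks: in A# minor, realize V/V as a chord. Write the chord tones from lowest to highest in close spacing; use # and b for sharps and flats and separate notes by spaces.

The slash means an applied dominant: we want the dominant of V. In A# minor, V is E# major, and its dominant is built on B#.
Building a major triad on B# gives B#-D##-F##.

B# D## F##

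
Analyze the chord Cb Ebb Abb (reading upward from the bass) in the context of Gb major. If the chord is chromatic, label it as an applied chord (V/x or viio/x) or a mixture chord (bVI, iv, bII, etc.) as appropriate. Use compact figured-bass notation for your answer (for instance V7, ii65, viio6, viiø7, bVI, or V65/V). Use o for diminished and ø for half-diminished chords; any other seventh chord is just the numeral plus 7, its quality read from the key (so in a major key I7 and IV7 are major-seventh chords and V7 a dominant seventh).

bII6

The pitches Abb-Cb-Ebb form a major triad rooted on Abb.
Abb is the lowered second degree of Gb major (diatonic 2 would be Ab). This is the Neapolitan sixth — a major triad on the lowered second degree, here in its customary first inversion.
With Cb in the bass the chord is in first inversion, so the figured bass is 6.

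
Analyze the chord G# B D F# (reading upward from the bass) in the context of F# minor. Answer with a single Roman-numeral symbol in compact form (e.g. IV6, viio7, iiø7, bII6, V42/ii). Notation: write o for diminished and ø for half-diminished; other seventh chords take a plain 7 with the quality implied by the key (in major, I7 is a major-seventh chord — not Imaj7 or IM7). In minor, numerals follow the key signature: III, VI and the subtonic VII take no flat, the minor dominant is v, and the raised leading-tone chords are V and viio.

Stacked in thirds the chord is G#-B-D-F#: a half-diminished seventh chord on G#.
G# is scale degree 2 in F# minor, and a half-diminished seventh chord on that degree is written iiø7.

iiø7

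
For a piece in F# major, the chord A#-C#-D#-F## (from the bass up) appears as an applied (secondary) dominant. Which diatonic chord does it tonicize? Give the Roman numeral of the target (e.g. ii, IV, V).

The chord is a dominant seventh chord on D#.
A dominant resolves down a perfect fifth: D# → G#. In F# major, G# is scale degree 2, i.e. ii.

ii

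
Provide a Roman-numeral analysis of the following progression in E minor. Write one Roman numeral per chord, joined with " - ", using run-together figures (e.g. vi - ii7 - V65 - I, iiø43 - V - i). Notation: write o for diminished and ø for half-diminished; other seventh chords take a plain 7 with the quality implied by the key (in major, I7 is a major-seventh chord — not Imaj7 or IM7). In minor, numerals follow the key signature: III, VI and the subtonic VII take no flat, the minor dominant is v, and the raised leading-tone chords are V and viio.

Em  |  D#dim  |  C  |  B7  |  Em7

i - viio - VI - V7 - i7

Em: root E is the tonic; minor triad there is i.
D#dim has root D#, degree 7 in E minor, so viio.
C has root C, degree 6 in E minor, so VI.
B7: dominant seventh chord on B = scale degree 5 → V7.
Em7: root E is the tonic; minor seventh chord there is i7.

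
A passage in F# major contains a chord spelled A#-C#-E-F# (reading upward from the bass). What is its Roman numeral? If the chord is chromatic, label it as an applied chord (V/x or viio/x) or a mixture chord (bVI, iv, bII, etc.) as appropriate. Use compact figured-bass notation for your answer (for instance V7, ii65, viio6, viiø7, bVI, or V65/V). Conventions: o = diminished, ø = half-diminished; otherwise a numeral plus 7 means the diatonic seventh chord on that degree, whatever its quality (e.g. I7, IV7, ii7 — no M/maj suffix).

The pitches F#-A#-C#-E form a dominant seventh chord rooted on F#.
F# is not a diatonic chord root with this quality in F# major, but it lies a perfect fifth above B (IV), so the chord functions as an applied dominant of IV.
With A# in the bass the chord is in first inversion, so the figured bass is 65.

V65/IV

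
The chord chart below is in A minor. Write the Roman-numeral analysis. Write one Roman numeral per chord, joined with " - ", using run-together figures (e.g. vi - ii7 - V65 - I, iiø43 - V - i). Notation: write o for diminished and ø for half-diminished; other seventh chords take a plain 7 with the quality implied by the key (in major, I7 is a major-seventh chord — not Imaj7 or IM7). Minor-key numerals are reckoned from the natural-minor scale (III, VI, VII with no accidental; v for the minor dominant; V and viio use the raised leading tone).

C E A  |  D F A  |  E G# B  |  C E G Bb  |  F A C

C-E-A has root A, degree 1 in A minor, so i6.
D-F-A: minor triad on D = scale degree 4 → iv.
E-G#-B: root E is the dominant; major triad there is V.
C-E-G-Bb: a dominant seventh chord on C, the applied dominant of VI → V7/VI.
F-A-C has root F, degree 6 in A minor, so VI.

i6 - iv - V - V7/VI - VI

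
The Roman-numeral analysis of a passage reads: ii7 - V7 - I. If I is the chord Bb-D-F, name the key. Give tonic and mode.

The anchor chord is a major triad on Bb, labeled I.
If Bb is scale degree 1 and the mode makes that degree carry a major triad, the tonic is Bb and the mode is major.

Bb major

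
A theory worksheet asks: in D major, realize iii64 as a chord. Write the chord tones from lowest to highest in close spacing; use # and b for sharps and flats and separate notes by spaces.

C# F# A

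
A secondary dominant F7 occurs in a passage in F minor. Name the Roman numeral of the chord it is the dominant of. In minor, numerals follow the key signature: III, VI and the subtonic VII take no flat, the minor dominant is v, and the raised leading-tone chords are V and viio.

The chord is a dominant seventh chord on F.
A dominant resolves down a perfect fifth: F → Bb. In F minor, Bb is scale degree 4, i.e. iv.

iv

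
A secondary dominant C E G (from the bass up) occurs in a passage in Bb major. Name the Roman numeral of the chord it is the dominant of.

V

The chord is a major triad on C.
A dominant resolves down a perfect fifth: C → F. In Bb major, F is scale degree 5, i.e. V.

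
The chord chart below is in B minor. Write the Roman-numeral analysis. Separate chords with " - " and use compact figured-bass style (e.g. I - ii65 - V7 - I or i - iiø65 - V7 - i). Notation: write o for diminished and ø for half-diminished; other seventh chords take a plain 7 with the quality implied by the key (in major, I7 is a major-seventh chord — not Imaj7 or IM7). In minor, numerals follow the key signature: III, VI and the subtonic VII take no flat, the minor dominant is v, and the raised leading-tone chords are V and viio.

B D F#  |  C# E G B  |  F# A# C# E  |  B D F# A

B-D-F#: minor triad on B = scale degree 1 → i.
C#-E-G-B has root C#, degree 2 in B minor, so iiø7.
F#-A#-C#-E has root F#, degree 5 in B minor, so V7.
B-D-F#-A: minor seventh chord on B = scale degree 1 → i7.

i - iiø7 - V7 - i7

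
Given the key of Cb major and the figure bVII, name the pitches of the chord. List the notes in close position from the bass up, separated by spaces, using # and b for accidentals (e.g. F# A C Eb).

Bbb Db Fb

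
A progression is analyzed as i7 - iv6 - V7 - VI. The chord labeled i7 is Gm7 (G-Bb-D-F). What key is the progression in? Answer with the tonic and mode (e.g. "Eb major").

G minor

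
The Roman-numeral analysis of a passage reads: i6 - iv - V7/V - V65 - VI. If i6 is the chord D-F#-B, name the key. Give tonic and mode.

The chord Bm/D is a minor triad rooted on B; its label is i6.
If B is scale degree 1 and the mode makes that degree carry a minor triad, the tonic is B and the mode is minor.

B minor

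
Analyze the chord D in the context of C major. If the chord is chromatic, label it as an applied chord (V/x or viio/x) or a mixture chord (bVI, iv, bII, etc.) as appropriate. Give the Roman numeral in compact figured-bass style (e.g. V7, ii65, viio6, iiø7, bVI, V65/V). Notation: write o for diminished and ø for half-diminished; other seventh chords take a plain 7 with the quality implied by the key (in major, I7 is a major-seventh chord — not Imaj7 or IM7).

The pitches D-F#-A form a major triad rooted on D.
D is not a diatonic chord root with this quality in C major, but it lies a perfect fifth above G (V), so the chord functions as an applied dominant of V.

V/V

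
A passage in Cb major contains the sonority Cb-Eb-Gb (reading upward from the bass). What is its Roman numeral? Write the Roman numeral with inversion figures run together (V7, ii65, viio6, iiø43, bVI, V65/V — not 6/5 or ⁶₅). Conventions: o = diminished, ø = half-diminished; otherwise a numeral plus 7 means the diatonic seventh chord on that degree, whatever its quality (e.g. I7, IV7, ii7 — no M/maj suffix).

The pitches Cb-Eb-Gb form a major triad rooted on Cb.
Cb is scale degree 1 in Cb major, and a major triad on that degree is written I.

I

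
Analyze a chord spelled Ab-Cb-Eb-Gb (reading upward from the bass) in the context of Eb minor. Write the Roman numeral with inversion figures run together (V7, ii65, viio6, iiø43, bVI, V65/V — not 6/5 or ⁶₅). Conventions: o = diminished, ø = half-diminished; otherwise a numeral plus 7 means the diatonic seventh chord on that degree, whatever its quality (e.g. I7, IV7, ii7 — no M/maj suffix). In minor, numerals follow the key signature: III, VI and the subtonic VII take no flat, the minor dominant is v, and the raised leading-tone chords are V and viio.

iv7

The pitches Ab-Cb-Eb-Gb form a minor seventh chord rooted on Ab.
Ab is scale degree 4 in Eb minor, and a minor seventh chord on that degree is written iv7.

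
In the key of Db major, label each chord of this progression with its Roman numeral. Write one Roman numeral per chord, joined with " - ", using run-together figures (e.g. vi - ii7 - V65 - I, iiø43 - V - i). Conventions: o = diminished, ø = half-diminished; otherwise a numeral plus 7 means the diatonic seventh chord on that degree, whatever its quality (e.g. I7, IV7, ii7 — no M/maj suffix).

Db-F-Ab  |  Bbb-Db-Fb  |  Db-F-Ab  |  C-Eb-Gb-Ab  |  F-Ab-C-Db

I - bVI - I - V65 - I65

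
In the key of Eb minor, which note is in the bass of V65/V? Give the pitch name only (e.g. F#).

The applied chord V65/V is rooted on F: F-A-C-Eb.
The figure 65 means first inversion — the third is in the bass.

A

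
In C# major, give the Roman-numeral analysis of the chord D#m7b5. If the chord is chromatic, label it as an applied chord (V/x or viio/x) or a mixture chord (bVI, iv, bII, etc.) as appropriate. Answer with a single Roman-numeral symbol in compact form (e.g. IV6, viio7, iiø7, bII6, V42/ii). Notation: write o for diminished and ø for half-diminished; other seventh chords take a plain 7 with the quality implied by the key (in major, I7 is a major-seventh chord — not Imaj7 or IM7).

iiø7

Stacked in thirds the chord is D#-F#-A-C#: a half-diminished seventh chord on D#.
D# is the second degree of C# major. This is the half-diminished supertonic seventh, borrowed from the parallel minor.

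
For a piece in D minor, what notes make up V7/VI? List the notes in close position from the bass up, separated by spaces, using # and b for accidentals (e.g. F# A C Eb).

F A C Eb

V7/VI is a secondary dominant — the dominant seventh of VI. VI in D minor is Bb, so the applied chord's root is F, a perfect fifth above.
Building a dominant seventh chord on F gives F-A-C-Eb.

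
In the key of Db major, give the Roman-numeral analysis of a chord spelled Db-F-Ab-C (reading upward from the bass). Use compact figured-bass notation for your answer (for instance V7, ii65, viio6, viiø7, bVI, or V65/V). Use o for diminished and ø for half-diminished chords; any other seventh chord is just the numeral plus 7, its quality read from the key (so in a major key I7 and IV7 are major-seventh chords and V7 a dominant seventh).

Stacked in thirds the chord is Db-F-Ab-C: a major seventh chord on Db.
In Db major, Db is the tonic; the diatonic major seventh chord there is I7.

I7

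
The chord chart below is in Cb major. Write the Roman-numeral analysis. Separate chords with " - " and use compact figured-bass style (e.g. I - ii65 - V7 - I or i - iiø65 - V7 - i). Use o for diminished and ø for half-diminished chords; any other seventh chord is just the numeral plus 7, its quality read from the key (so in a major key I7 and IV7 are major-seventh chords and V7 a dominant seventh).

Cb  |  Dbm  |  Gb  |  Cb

Cb has root Cb, degree 1 in Cb major, so I.
Dbm: minor triad on Db = scale degree 2 → ii.
Gb: root Gb is the dominant; major triad there is V.
Cb: major triad on Cb = scale degree 1 → I.

I - ii - V - I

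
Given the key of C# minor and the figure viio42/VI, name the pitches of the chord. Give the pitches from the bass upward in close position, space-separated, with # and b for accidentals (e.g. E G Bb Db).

viio42/VI is a secondary leading-tone chord. The target VI is A in C# minor; the applied chord is rooted a semitone below, on G#.
Building a fully diminished seventh chord on G# gives G#-B-D-F.
The figured bass 42 indicates third inversion, placing the seventh (F) in the bass: F-G#-B-D.

F G# B D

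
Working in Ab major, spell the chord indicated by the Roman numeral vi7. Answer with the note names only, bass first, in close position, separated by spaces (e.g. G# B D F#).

F Ab C Eb

In Ab major, scale degree 6 is F, and the diatonic chord built there is a minor seventh chord.
That chord is spelled F-Ab-C-Eb.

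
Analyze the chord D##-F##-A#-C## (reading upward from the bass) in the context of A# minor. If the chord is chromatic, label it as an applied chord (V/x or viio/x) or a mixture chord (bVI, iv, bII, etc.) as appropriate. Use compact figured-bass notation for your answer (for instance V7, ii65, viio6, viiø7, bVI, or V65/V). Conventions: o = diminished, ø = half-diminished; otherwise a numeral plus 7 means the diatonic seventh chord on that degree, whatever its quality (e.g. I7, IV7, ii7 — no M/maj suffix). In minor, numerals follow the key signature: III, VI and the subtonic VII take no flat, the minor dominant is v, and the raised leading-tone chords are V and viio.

viiø7/V

The pitches D##-F##-A#-C## form a half-diminished seventh chord rooted on D##.
D## sits a half step below E# (V in A# minor); a diminished chord there is the applied leading-tone chord of V.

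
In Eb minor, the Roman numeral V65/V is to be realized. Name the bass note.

The applied chord V65/V is rooted on F: F-A-C-Eb.
The figure 65 means first inversion — the third is in the bass.

A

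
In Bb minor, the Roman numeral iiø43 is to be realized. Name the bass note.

Gb

iiø in Bb minor has root C; the chord is C-Eb-Gb-Bb.
The figure 43 means second inversion — the fifth is in the bass.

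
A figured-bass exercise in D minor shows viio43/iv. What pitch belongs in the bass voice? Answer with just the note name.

The applied chord viio43/iv is rooted on F#: F#-A-C-Eb.
The figure 43 means second inversion — the fifth is in the bass.

C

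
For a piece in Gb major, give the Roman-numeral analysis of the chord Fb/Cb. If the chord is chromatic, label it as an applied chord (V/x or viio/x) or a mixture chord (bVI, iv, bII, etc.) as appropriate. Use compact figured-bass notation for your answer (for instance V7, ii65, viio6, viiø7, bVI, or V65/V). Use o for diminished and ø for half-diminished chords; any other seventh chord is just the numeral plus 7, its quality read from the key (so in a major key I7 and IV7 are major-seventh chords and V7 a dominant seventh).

Stacked in thirds the chord is Fb-Ab-Cb: a major triad on Fb.
Fb is the lowered seventh degree of Gb major (diatonic 7 would be F). This is a major triad on the lowered seventh degree (the subtonic), borrowed from the parallel minor.
With Cb in the bass the chord is in second inversion, so the figured bass is 64.

bVII64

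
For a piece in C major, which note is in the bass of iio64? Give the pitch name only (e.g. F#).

Ab

iio in C major has root D; the chord is D-F-Ab.
The figure 64 means second inversion — the fifth is in the bass.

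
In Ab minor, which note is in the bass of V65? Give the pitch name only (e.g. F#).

V in Ab minor has root Eb; the chord is Eb-G-Bb-Db.
The figure 65 means first inversion — the third is in the bass.

G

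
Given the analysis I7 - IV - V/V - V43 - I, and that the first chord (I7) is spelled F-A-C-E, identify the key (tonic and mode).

F major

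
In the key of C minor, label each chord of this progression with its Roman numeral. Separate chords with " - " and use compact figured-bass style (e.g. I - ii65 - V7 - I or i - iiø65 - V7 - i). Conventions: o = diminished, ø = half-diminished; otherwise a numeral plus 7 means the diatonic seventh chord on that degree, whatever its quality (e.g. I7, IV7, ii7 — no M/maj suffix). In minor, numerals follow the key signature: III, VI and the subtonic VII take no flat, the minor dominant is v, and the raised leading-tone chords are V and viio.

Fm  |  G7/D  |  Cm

Fm has root F, degree 4 in C minor, so iv.
G7/D has root G, degree 5 in C minor, so V43.
Cm: root C is the tonic; minor triad there is i.

iv - V43 - i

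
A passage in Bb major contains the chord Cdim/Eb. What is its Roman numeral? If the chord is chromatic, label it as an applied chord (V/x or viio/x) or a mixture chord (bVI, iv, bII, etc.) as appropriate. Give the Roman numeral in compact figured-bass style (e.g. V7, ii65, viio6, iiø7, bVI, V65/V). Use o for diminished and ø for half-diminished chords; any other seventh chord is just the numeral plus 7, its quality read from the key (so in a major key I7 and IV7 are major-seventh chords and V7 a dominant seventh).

Stacked in thirds the chord is C-Eb-Gb: a diminished triad on C.
C is the second degree of Bb major. This is the diminished supertonic triad, borrowed from the parallel minor.
With Eb in the bass the chord is in first inversion, so the figured bass is 6.

iio6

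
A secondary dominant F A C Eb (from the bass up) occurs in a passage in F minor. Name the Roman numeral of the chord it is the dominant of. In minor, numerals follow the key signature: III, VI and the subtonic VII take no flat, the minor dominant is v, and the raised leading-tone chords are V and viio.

iv

The chord is a dominant seventh chord on F.
A dominant resolves down a perfect fifth: F → Bb. In F minor, Bb is scale degree 4, i.e. iv.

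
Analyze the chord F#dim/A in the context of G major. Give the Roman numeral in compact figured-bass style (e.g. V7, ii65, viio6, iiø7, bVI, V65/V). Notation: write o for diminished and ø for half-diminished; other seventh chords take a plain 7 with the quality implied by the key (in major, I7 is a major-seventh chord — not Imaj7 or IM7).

viio6

Stacked in thirds the chord is F#-A-C: a diminished triad on F#.
In G major, F# is the leading tone; the diatonic diminished triad there is viio.
With A in the bass the chord is in first inversion, so the figured bass is 6.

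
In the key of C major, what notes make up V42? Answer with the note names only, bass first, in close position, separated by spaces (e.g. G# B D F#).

F G B D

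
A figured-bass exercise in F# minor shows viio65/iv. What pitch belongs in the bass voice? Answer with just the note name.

C#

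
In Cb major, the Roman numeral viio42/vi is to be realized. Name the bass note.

Fb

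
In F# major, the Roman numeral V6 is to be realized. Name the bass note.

V in F# major has root C#; the chord is C#-E#-G#.
The figure 6 means first inversion — the third is in the bass.

E#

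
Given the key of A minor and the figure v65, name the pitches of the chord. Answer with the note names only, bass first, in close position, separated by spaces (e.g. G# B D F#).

The numeral's case and figure indicate a minor seventh chord. In A minor its root, the dominant, is E.
That chord is spelled E-G-B-D.
The figured bass 65 indicates first inversion, placing the third (G) in the bass: G-B-D-E.

G B D E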